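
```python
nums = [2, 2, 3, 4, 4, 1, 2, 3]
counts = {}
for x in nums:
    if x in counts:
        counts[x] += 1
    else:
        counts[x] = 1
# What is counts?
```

Initial: counts = {}, nums = [2, 2, 3, 4, 4, 1, 2, 3]
See 2: counts = {2: 1}
See 2: counts = {2: 2}
See 3: counts = {2: 2, 3: 1}
See 4: counts = {2: 2, 3: 1, 4: 1}
See 4: counts = {2: 2, 3: 1, 4: 2}
See 1: counts = {2: 2, 3: 1, 4: 2, 1: 1}
See 2: counts = {2: 3, 3: 1, 4: 2, 1: 1}
See 3: counts = {2: 3, 3: 2, 4: 2, 1: 1}

{2: 3, 3: 2, 4: 2, 1: 1}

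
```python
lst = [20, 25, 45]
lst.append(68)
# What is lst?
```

[20, 25, 45, 68]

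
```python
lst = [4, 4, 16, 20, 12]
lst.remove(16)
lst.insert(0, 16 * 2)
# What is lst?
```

After line 1: lst = [4, 4, 16, 20, 12]
After line 2 (remove first 16): lst = [4, 4, 20, 12]
After line 3 (insert 32 at index 0): lst = [32, 4, 4, 20, 12]

[32, 4, 4, 20, 12]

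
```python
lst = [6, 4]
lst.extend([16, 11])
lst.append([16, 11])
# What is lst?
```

After line 1: lst = [6, 4]
After line 2 (extend unpacks [16, 11]): lst = [6, 4, 16, 11]
After line 3 (append adds [16, 11] as single element): lst = [6, 4, 16, 11, [16, 11]]

[6, 4, 16, 11, [16, 11]]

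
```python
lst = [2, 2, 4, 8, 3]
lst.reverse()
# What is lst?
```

[3, 8, 4, 2, 2]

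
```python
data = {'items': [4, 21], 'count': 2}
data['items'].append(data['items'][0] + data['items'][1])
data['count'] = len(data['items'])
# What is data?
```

After line 1: data = {'items': [4, 21], 'count': 2}
After line 2 (append 4 + 21 = 25): data = {'items': [4, 21, 25], 'count': 2}
After line 3 (count = len(items) = 3): data = {'items': [4, 21, 25], 'count': 3}

{'items': [4, 21, 25], 'count': 3}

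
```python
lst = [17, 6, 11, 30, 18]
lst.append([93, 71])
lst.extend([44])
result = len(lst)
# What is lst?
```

After line 1: lst = [17, 6, 11, 30, 18]
After line 2 (append adds [93, 71] as single element): lst = [17, 6, 11, 30, 18, [93, 71]]
After line 3 (extend unpacks [44], adds 44): lst = [17, 6, 11, 30, 18, [93, 71], 44]
After line 4: result = len(lst) = 7

[17, 6, 11, 30, 18, [93, 71], 44]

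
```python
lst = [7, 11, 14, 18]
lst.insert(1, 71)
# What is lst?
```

[7, 71, 11, 14, 18]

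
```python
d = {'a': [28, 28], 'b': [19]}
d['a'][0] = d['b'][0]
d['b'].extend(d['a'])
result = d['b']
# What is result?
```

After line 1: d = {'a': [28, 28], 'b': [19]}
After line 2 (a[0] = b[0] = 19): d = {'a': [19, 28], 'b': [19]}
After line 3 (b.extend(a) appends [19, 28]): d = {'a': [19, 28], 'b': [19, 19, 28]}
After line 4: result = d['b'] = [19, 19, 28]

[19, 19, 28]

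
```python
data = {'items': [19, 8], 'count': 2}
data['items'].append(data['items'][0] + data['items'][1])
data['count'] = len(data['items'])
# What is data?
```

After line 1: data = {'items': [19, 8], 'count': 2}
After line 2 (append 19 + 8 = 27): data = {'items': [19, 8, 27], 'count': 2}
After line 3 (count = len(items) = 3): data = {'items': [19, 8, 27], 'count': 3}

{'items': [19, 8, 27], 'count': 3}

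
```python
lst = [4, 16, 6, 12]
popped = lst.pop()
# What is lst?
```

[4, 16, 6]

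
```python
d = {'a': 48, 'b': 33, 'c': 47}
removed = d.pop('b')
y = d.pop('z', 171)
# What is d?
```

After line 1: d = {'a': 48, 'b': 33, 'c': 47}
After line 2 (pop 'b' returns 33): d = {'a': 48, 'c': 47}, removed = 33
After line 3 (pop 'z' missing, returns default 171): d = {'a': 48, 'c': 47}, y = 171

{'a': 48, 'c': 47}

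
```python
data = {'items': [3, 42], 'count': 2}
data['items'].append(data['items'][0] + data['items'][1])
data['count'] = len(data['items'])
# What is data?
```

After line 1: data = {'items': [3, 42], 'count': 2}
After line 2 (append 3 + 42 = 45): data = {'items': [3, 42, 45], 'count': 2}
After line 3 (count = len(items) = 3): data = {'items': [3, 42, 45], 'count': 3}

{'items': [3, 42, 45], 'count': 3}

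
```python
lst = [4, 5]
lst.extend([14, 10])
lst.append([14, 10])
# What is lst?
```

After line 1: lst = [4, 5]
After line 2 (extend unpacks [14, 10]): lst = [4, 5, 14, 10]
After line 3 (append adds [14, 10] as single element): lst = [4, 5, 14, 10, [14, 10]]

[4, 5, 14, 10, [14, 10]]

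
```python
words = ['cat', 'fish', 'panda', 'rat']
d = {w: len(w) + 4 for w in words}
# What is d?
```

{'cat': 7, 'fish': 8, 'panda': 9, 'rat': 7}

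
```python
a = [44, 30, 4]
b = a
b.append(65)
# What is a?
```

After line 1: a = [44, 30, 4]
After line 2 (b = a is an alias, same object): a = [44, 30, 4], b = [44, 30, 4]
After line 3 (b.append mutates the shared list): a = [44, 30, 4, 65], b = [44, 30, 4, 65]

[44, 30, 4, 65]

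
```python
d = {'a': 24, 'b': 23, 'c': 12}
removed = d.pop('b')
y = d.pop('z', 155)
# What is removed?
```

After line 1: d = {'a': 24, 'b': 23, 'c': 12}
After line 2 (pop 'b' returns 23): d = {'a': 24, 'c': 12}, removed = 23
After line 3 (pop 'z' missing, returns default 155): d = {'a': 24, 'c': 12}, y = 155

23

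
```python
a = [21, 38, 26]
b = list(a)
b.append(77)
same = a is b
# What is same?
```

After line 1: a = [21, 38, 26]
After line 2 (b = list(a) is a shallow copy, new object): a = [21, 38, 26], b = [21, 38, 26]
After line 3 (append only mutates b): a = [21, 38, 26], b = [21, 38, 26, 77]
After line 4 (same = a is b; different objects -> False): same = False

False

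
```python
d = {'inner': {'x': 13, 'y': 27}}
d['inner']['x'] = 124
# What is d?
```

After line 1: d = {'inner': {'x': 13, 'y': 27}}
After line 2 (inner x overwritten): d = {'inner': {'x': 124, 'y': 27}}

{'inner': {'x': 124, 'y': 27}}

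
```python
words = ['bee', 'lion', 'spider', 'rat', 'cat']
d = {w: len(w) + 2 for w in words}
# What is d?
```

{'bee': 5, 'lion': 6, 'spider': 8, 'rat': 5, 'cat': 5}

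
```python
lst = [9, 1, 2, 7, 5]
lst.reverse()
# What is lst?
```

[5, 7, 2, 1, 9]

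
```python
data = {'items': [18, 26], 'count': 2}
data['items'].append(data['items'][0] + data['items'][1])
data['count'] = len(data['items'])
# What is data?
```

After line 1: data = {'items': [18, 26], 'count': 2}
After line 2 (append 18 + 26 = 44): data = {'items': [18, 26, 44], 'count': 2}
After line 3 (count = len(items) = 3): data = {'items': [18, 26, 44], 'count': 3}

{'items': [18, 26, 44], 'count': 3}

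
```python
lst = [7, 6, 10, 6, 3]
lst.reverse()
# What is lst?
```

[3, 6, 10, 6, 7]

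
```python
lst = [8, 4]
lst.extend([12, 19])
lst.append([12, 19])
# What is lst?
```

After line 1: lst = [8, 4]
After line 2 (extend unpacks [12, 19]): lst = [8, 4, 12, 19]
After line 3 (append adds [12, 19] as single element): lst = [8, 4, 12, 19, [12, 19]]

[8, 4, 12, 19, [12, 19]]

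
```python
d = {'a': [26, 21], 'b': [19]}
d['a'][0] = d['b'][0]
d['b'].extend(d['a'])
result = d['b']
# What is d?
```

After line 1: d = {'a': [26, 21], 'b': [19]}
After line 2 (a[0] = b[0] = 19): d = {'a': [19, 21], 'b': [19]}
After line 3 (b.extend(a) appends [19, 21]): d = {'a': [19, 21], 'b': [19, 19, 21]}
After line 4: result = d['b'] = [19, 19, 21]

{'a': [19, 21], 'b': [19, 19, 21]}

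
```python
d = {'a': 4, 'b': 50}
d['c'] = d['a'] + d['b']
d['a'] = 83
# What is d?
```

After line 1: d = {'a': 4, 'b': 50}
After line 2 (d['c'] = 4 + 50): d = {'a': 4, 'b': 50, 'c': 54}
After line 3: d = {'a': 83, 'b': 50, 'c': 54}

{'a': 83, 'b': 50, 'c': 54}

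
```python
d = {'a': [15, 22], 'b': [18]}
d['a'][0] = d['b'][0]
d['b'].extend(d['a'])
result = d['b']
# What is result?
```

After line 1: d = {'a': [15, 22], 'b': [18]}
After line 2 (a[0] = b[0] = 18): d = {'a': [18, 22], 'b': [18]}
After line 3 (b.extend(a) appends [18, 22]): d = {'a': [18, 22], 'b': [18, 18, 22]}
After line 4: result = d['b'] = [18, 18, 22]

[18, 18, 22]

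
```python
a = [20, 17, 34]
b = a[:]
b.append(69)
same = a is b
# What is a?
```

After line 1: a = [20, 17, 34]
After line 2 (b = a[:] is a shallow copy, new object): a = [20, 17, 34], b = [20, 17, 34]
After line 3 (append only mutates b): a = [20, 17, 34], b = [20, 17, 34, 69]
After line 4 (same = a is b; different objects -> False): same = False

[20, 17, 34]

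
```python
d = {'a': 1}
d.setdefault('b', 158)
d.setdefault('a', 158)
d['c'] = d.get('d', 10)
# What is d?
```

After line 1: d = {'a': 1}
After line 2 (setdefault adds 'b'=158): d = {'a': 1, 'b': 158}
After line 3 (setdefault 'a' no-op, already exists): d = {'a': 1, 'b': 158}
After line 4 (get('d', 10) returns default since 'd' not in d): d = {'a': 1, 'b': 158, 'c': 10}

{'a': 1, 'b': 158, 'c': 10}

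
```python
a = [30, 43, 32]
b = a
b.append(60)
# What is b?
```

After line 1: a = [30, 43, 32]
After line 2 (b = a is an alias, same object): a = [30, 43, 32], b = [30, 43, 32]
After line 3 (b.append mutates the shared list): a = [30, 43, 32, 60], b = [30, 43, 32, 60]

[30, 43, 32, 60]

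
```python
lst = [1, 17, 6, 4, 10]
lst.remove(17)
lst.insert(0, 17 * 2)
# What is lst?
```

After line 1: lst = [1, 17, 6, 4, 10]
After line 2 (remove first 17): lst = [1, 6, 4, 10]
After line 3 (insert 34 at index 0): lst = [34, 1, 6, 4, 10]

[34, 1, 6, 4, 10]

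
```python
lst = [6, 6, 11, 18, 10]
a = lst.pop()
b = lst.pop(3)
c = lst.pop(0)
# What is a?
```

After line 1: lst = [6, 6, 11, 18, 10]
After line 2 (pop() -> a = 10): lst = [6, 6, 11, 18]
After line 3 (pop(3) -> b = 18): lst = [6, 6, 11]
After line 4 (pop(0) -> c = 6): lst = [6, 11]

10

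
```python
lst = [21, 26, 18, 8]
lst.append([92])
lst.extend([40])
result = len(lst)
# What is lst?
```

After line 1: lst = [21, 26, 18, 8]
After line 2 (append adds [92] as single element): lst = [21, 26, 18, 8, [92]]
After line 3 (extend unpacks [40], adds 40): lst = [21, 26, 18, 8, [92], 40]
After line 4: result = len(lst) = 6

[21, 26, 18, 8, [92], 40]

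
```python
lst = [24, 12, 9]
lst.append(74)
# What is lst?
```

[24, 12, 9, 74]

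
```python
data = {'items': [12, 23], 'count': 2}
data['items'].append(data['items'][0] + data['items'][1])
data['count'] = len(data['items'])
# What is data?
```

After line 1: data = {'items': [12, 23], 'count': 2}
After line 2 (append 12 + 23 = 35): data = {'items': [12, 23, 35], 'count': 2}
After line 3 (count = len(items) = 3): data = {'items': [12, 23, 35], 'count': 3}

{'items': [12, 23, 35], 'count': 3}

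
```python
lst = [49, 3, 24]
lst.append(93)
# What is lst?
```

[49, 3, 24, 93]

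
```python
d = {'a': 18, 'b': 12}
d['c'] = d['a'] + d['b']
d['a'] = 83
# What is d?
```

After line 1: d = {'a': 18, 'b': 12}
After line 2 (d['c'] = 18 + 12): d = {'a': 18, 'b': 12, 'c': 30}
After line 3: d = {'a': 83, 'b': 12, 'c': 30}

{'a': 83, 'b': 12, 'c': 30}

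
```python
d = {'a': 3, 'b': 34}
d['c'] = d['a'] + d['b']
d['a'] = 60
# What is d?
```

After line 1: d = {'a': 3, 'b': 34}
After line 2 (d['c'] = 3 + 34): d = {'a': 3, 'b': 34, 'c': 37}
After line 3: d = {'a': 60, 'b': 34, 'c': 37}

{'a': 60, 'b': 34, 'c': 37}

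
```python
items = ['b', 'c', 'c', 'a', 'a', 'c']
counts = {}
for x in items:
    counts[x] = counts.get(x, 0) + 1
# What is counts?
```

Initial: counts = {}, items = ['b', 'c', 'c', 'a', 'a', 'c']
See 'b': counts = {'b': 1}
See 'c': counts = {'b': 1, 'c': 1}
See 'c': counts = {'b': 1, 'c': 2}
See 'a': counts = {'b': 1, 'c': 2, 'a': 1}
See 'a': counts = {'b': 1, 'c': 2, 'a': 2}
See 'c': counts = {'b': 1, 'c': 3, 'a': 2}

{'b': 1, 'c': 3, 'a': 2}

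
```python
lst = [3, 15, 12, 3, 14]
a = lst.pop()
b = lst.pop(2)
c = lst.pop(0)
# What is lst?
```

After line 1: lst = [3, 15, 12, 3, 14]
After line 2 (pop() -> a = 14): lst = [3, 15, 12, 3]
After line 3 (pop(2) -> b = 12): lst = [3, 15, 3]
After line 4 (pop(0) -> c = 3): lst = [15, 3]

[15, 3]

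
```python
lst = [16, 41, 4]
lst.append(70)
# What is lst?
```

[16, 41, 4, 70]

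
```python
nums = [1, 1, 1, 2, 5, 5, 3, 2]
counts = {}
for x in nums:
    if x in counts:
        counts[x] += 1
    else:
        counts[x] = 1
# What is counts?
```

Initial: counts = {}, nums = [1, 1, 1, 2, 5, 5, 3, 2]
See 1: counts = {1: 1}
See 1: counts = {1: 2}
See 1: counts = {1: 3}
See 2: counts = {1: 3, 2: 1}
See 5: counts = {1: 3, 2: 1, 5: 1}
See 5: counts = {1: 3, 2: 1, 5: 2}
See 3: counts = {1: 3, 2: 1, 5: 2, 3: 1}
See 2: counts = {1: 3, 2: 2, 5: 2, 3: 1}

{1: 3, 2: 2, 5: 2, 3: 1}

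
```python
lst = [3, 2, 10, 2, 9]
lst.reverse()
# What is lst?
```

[9, 2, 10, 2, 3]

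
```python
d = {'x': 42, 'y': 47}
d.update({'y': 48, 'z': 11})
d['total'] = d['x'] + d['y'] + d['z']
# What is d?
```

After line 1: d = {'x': 42, 'y': 47}
After line 2 (y overwritten, z added): d = {'x': 42, 'y': 48, 'z': 11}
After line 3 (total = 42 + 48 + 11 = 101): d = {'x': 42, 'y': 48, 'z': 11, 'total': 101}

{'x': 42, 'y': 48, 'z': 11, 'total': 101}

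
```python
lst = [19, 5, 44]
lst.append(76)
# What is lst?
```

[19, 5, 44, 76]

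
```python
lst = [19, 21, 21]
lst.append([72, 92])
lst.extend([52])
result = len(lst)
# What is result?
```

After line 1: lst = [19, 21, 21]
After line 2 (append adds [72, 92] as single element): lst = [19, 21, 21, [72, 92]]
After line 3 (extend unpacks [52], adds 52): lst = [19, 21, 21, [72, 92], 52]
After line 4: result = len(lst) = 5

5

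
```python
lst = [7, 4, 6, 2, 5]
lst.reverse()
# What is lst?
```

[5, 2, 6, 4, 7]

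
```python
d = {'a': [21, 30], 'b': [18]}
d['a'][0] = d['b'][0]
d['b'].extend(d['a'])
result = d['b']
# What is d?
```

After line 1: d = {'a': [21, 30], 'b': [18]}
After line 2 (a[0] = b[0] = 18): d = {'a': [18, 30], 'b': [18]}
After line 3 (b.extend(a) appends [18, 30]): d = {'a': [18, 30], 'b': [18, 18, 30]}
After line 4: result = d['b'] = [18, 18, 30]

{'a': [18, 30], 'b': [18, 18, 30]}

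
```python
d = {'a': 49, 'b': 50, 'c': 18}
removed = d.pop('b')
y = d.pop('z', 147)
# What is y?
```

After line 1: d = {'a': 49, 'b': 50, 'c': 18}
After line 2 (pop 'b' returns 50): d = {'a': 49, 'c': 18}, removed = 50
After line 3 (pop 'z' missing, returns default 147): d = {'a': 49, 'c': 18}, y = 147

147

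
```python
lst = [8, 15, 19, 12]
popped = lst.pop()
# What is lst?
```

[8, 15, 19]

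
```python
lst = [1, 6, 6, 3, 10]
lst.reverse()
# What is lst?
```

[10, 3, 6, 6, 1]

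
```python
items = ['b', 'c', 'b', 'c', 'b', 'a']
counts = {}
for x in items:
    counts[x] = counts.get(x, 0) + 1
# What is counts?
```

Initial: counts = {}, items = ['b', 'c', 'b', 'c', 'b', 'a']
See 'b': counts = {'b': 1}
See 'c': counts = {'b': 1, 'c': 1}
See 'b': counts = {'b': 2, 'c': 1}
See 'c': counts = {'b': 2, 'c': 2}
See 'b': counts = {'b': 3, 'c': 2}
See 'a': counts = {'b': 3, 'c': 2, 'a': 1}

{'b': 3, 'c': 2, 'a': 1}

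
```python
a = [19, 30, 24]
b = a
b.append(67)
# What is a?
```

After line 1: a = [19, 30, 24]
After line 2 (b = a is an alias, same object): a = [19, 30, 24], b = [19, 30, 24]
After line 3 (b.append mutates the shared list): a = [19, 30, 24, 67], b = [19, 30, 24, 67]

[19, 30, 24, 67]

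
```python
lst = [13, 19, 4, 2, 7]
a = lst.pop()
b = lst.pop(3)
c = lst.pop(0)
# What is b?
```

After line 1: lst = [13, 19, 4, 2, 7]
After line 2 (pop() -> a = 7): lst = [13, 19, 4, 2]
After line 3 (pop(3) -> b = 2): lst = [13, 19, 4]
After line 4 (pop(0) -> c = 13): lst = [19, 4]

2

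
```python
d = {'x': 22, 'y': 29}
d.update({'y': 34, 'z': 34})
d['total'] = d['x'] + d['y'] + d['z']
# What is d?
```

After line 1: d = {'x': 22, 'y': 29}
After line 2 (y overwritten, z added): d = {'x': 22, 'y': 34, 'z': 34}
After line 3 (total = 22 + 34 + 34 = 90): d = {'x': 22, 'y': 34, 'z': 34, 'total': 90}

{'x': 22, 'y': 34, 'z': 34, 'total': 90}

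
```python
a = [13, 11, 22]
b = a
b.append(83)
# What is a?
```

After line 1: a = [13, 11, 22]
After line 2 (b = a is an alias, same object): a = [13, 11, 22], b = [13, 11, 22]
After line 3 (b.append mutates the shared list): a = [13, 11, 22, 83], b = [13, 11, 22, 83]

[13, 11, 22, 83]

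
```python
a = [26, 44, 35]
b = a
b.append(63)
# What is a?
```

After line 1: a = [26, 44, 35]
After line 2 (b = a is an alias, same object): a = [26, 44, 35], b = [26, 44, 35]
After line 3 (b.append mutates the shared list): a = [26, 44, 35, 63], b = [26, 44, 35, 63]

[26, 44, 35, 63]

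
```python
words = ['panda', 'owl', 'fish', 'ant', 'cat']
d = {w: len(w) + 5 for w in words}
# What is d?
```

{'panda': 10, 'owl': 8, 'fish': 9, 'ant': 8, 'cat': 8}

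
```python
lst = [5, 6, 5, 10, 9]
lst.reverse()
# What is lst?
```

[9, 10, 5, 6, 5]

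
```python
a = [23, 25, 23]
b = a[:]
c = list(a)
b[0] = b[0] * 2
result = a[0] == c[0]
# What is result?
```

After line 1: a = [23, 25, 23]
After line 2 (b = a[:], copy): a = [23, 25, 23], b = [23, 25, 23]
After line 3 (c = list(a) is a copy, new object): c = [23, 25, 23]
After line 4 (b[0] = 23 * 2 = 46; only b mutates (copy)): a = [23, 25, 23], b = [46, 25, 23], c = [23, 25, 23]
After line 5 (a[0] = 23, c[0] = 23; result = True)

True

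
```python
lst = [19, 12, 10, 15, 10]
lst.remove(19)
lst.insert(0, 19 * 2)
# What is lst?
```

After line 1: lst = [19, 12, 10, 15, 10]
After line 2 (remove first 19): lst = [12, 10, 15, 10]
After line 3 (insert 38 at index 0): lst = [38, 12, 10, 15, 10]

[38, 12, 10, 15, 10]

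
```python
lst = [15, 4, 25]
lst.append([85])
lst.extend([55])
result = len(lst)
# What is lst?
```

After line 1: lst = [15, 4, 25]
After line 2 (append adds [85] as single element): lst = [15, 4, 25, [85]]
After line 3 (extend unpacks [55], adds 55): lst = [15, 4, 25, [85], 55]
After line 4: result = len(lst) = 5

[15, 4, 25, [85], 55]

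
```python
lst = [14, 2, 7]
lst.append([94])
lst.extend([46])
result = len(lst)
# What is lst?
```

After line 1: lst = [14, 2, 7]
After line 2 (append adds [94] as single element): lst = [14, 2, 7, [94]]
After line 3 (extend unpacks [46], adds 46): lst = [14, 2, 7, [94], 46]
After line 4: result = len(lst) = 5

[14, 2, 7, [94], 46]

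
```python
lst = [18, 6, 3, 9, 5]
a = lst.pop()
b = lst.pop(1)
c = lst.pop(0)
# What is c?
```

After line 1: lst = [18, 6, 3, 9, 5]
After line 2 (pop() -> a = 5): lst = [18, 6, 3, 9]
After line 3 (pop(1) -> b = 6): lst = [18, 3, 9]
After line 4 (pop(0) -> c = 18): lst = [3, 9]

18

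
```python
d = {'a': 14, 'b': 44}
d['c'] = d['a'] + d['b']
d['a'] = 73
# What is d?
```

After line 1: d = {'a': 14, 'b': 44}
After line 2 (d['c'] = 14 + 44): d = {'a': 14, 'b': 44, 'c': 58}
After line 3: d = {'a': 73, 'b': 44, 'c': 58}

{'a': 73, 'b': 44, 'c': 58}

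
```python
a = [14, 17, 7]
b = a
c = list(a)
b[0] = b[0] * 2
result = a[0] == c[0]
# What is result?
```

After line 1: a = [14, 17, 7]
After line 2 (b = a, alias): a = [14, 17, 7], b = [14, 17, 7]
After line 3 (c = list(a) is a copy, new object): c = [14, 17, 7]
After line 4 (b[0] = 14 * 2 = 28; mutates shared a/b): a = b = [28, 17, 7], c = [14, 17, 7]
After line 5 (a[0] = 28, c[0] = 14; result = False)

False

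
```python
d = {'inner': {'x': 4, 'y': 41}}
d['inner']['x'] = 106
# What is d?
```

After line 1: d = {'inner': {'x': 4, 'y': 41}}
After line 2 (inner x overwritten): d = {'inner': {'x': 106, 'y': 41}}

{'inner': {'x': 106, 'y': 41}}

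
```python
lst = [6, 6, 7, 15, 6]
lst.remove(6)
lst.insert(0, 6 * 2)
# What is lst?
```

After line 1: lst = [6, 6, 7, 15, 6]
After line 2 (remove first 6): lst = [6, 7, 15, 6]
After line 3 (insert 12 at index 0): lst = [12, 6, 7, 15, 6]

[12, 6, 7, 15, 6]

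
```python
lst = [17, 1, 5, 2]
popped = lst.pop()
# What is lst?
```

[17, 1, 5]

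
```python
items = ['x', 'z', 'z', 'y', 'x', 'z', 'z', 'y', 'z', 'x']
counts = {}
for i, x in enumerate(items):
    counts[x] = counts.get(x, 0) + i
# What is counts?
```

Initial: counts = {}, items = ['x', 'z', 'z', 'y', 'x', 'z', 'z', 'y', 'z', 'x']
i=0, x='x': counts = {'x': 0}
i=1, x='z': counts = {'x': 0, 'z': 1}
i=2, x='z': counts = {'x': 0, 'z': 3}
i=3, x='y': counts = {'x': 0, 'z': 3, 'y': 3}
i=4, x='x': counts = {'x': 4, 'z': 3, 'y': 3}
i=5, x='z': counts = {'x': 4, 'z': 8, 'y': 3}
i=6, x='z': counts = {'x': 4, 'z': 14, 'y': 3}
i=7, x='y': counts = {'x': 4, 'z': 14, 'y': 10}
i=8, x='z': counts = {'x': 4, 'z': 22, 'y': 10}
i=9, x='x': counts = {'x': 13, 'z': 22, 'y': 10}

{'x': 13, 'z': 22, 'y': 10}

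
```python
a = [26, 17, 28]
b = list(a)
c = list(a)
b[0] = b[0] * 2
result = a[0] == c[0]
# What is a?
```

After line 1: a = [26, 17, 28]
After line 2 (b = list(a), copy): a = [26, 17, 28], b = [26, 17, 28]
After line 3 (c = list(a) is a copy, new object): c = [26, 17, 28]
After line 4 (b[0] = 26 * 2 = 52; only b mutates (copy)): a = [26, 17, 28], b = [52, 17, 28], c = [26, 17, 28]
After line 5 (a[0] = 26, c[0] = 26; result = True)

[26, 17, 28]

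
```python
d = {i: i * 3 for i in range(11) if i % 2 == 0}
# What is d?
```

{0: 0, 2: 6, 4: 12, 6: 18, 8: 24, 10: 30}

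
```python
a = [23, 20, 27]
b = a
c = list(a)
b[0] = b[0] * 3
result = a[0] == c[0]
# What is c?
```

After line 1: a = [23, 20, 27]
After line 2 (b = a, alias): a = [23, 20, 27], b = [23, 20, 27]
After line 3 (c = list(a) is a copy, new object): c = [23, 20, 27]
After line 4 (b[0] = 23 * 3 = 69; mutates shared a/b): a = b = [69, 20, 27], c = [23, 20, 27]
After line 5 (a[0] = 69, c[0] = 23; result = False)

[23, 20, 27]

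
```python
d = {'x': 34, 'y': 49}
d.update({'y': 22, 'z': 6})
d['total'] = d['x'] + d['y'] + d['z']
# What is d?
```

After line 1: d = {'x': 34, 'y': 49}
After line 2 (y overwritten, z added): d = {'x': 34, 'y': 22, 'z': 6}
After line 3 (total = 34 + 22 + 6 = 62): d = {'x': 34, 'y': 22, 'z': 6, 'total': 62}

{'x': 34, 'y': 22, 'z': 6, 'total': 62}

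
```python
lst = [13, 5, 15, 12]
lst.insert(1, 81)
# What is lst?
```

[13, 81, 5, 15, 12]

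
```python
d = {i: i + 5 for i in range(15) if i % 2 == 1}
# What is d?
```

{1: 6, 3: 8, 5: 10, 7: 12, 9: 14, 11: 16, 13: 18}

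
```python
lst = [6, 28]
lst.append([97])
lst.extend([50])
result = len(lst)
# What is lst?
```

After line 1: lst = [6, 28]
After line 2 (append adds [97] as single element): lst = [6, 28, [97]]
After line 3 (extend unpacks [50], adds 50): lst = [6, 28, [97], 50]
After line 4: result = len(lst) = 4

[6, 28, [97], 50]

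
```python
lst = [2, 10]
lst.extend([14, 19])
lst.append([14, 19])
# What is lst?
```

After line 1: lst = [2, 10]
After line 2 (extend unpacks [14, 19]): lst = [2, 10, 14, 19]
After line 3 (append adds [14, 19] as single element): lst = [2, 10, 14, 19, [14, 19]]

[2, 10, 14, 19, [14, 19]]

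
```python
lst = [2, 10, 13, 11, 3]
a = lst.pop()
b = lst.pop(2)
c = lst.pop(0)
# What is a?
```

After line 1: lst = [2, 10, 13, 11, 3]
After line 2 (pop() -> a = 3): lst = [2, 10, 13, 11]
After line 3 (pop(2) -> b = 13): lst = [2, 10, 11]
After line 4 (pop(0) -> c = 2): lst = [10, 11]

3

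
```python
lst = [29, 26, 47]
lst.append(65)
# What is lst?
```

[29, 26, 47, 65]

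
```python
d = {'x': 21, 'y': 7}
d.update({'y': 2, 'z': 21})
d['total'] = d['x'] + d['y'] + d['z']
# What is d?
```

After line 1: d = {'x': 21, 'y': 7}
After line 2 (y overwritten, z added): d = {'x': 21, 'y': 2, 'z': 21}
After line 3 (total = 21 + 2 + 21 = 44): d = {'x': 21, 'y': 2, 'z': 21, 'total': 44}

{'x': 21, 'y': 2, 'z': 21, 'total': 44}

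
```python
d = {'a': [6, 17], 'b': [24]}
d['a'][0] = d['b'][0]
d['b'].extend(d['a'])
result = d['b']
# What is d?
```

After line 1: d = {'a': [6, 17], 'b': [24]}
After line 2 (a[0] = b[0] = 24): d = {'a': [24, 17], 'b': [24]}
After line 3 (b.extend(a) appends [24, 17]): d = {'a': [24, 17], 'b': [24, 24, 17]}
After line 4: result = d['b'] = [24, 24, 17]

{'a': [24, 17], 'b': [24, 24, 17]}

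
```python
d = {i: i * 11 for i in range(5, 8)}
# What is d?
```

{5: 55, 6: 66, 7: 77}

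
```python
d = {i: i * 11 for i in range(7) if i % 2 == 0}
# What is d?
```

{0: 0, 2: 22, 4: 44, 6: 66}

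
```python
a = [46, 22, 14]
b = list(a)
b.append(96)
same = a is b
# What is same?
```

After line 1: a = [46, 22, 14]
After line 2 (b = list(a) is a shallow copy, new object): a = [46, 22, 14], b = [46, 22, 14]
After line 3 (append only mutates b): a = [46, 22, 14], b = [46, 22, 14, 96]
After line 4 (same = a is b; different objects -> False): same = False

False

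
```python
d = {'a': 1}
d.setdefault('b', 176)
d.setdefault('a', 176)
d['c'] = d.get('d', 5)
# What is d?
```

After line 1: d = {'a': 1}
After line 2 (setdefault adds 'b'=176): d = {'a': 1, 'b': 176}
After line 3 (setdefault 'a' no-op, already exists): d = {'a': 1, 'b': 176}
After line 4 (get('d', 5) returns default since 'd' not in d): d = {'a': 1, 'b': 176, 'c': 5}

{'a': 1, 'b': 176, 'c': 5}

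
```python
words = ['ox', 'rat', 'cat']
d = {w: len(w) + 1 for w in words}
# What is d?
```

{'ox': 3, 'rat': 4, 'cat': 4}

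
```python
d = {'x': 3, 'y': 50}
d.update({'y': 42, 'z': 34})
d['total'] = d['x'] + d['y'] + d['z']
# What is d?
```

After line 1: d = {'x': 3, 'y': 50}
After line 2 (y overwritten, z added): d = {'x': 3, 'y': 42, 'z': 34}
After line 3 (total = 3 + 42 + 34 = 79): d = {'x': 3, 'y': 42, 'z': 34, 'total': 79}

{'x': 3, 'y': 42, 'z': 34, 'total': 79}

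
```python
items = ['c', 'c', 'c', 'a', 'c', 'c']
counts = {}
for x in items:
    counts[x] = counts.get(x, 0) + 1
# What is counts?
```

Initial: counts = {}, items = ['c', 'c', 'c', 'a', 'c', 'c']
See 'c': counts = {'c': 1}
See 'c': counts = {'c': 2}
See 'c': counts = {'c': 3}
See 'a': counts = {'c': 3, 'a': 1}
See 'c': counts = {'c': 4, 'a': 1}
See 'c': counts = {'c': 5, 'a': 1}

{'c': 5, 'a': 1}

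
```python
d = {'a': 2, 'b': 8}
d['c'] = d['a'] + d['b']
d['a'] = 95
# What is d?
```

After line 1: d = {'a': 2, 'b': 8}
After line 2 (d['c'] = 2 + 8): d = {'a': 2, 'b': 8, 'c': 10}
After line 3: d = {'a': 95, 'b': 8, 'c': 10}

{'a': 95, 'b': 8, 'c': 10}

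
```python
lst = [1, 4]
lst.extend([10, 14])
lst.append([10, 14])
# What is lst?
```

After line 1: lst = [1, 4]
After line 2 (extend unpacks [10, 14]): lst = [1, 4, 10, 14]
After line 3 (append adds [10, 14] as single element): lst = [1, 4, 10, 14, [10, 14]]

[1, 4, 10, 14, [10, 14]]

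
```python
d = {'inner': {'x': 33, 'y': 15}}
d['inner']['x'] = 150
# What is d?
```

After line 1: d = {'inner': {'x': 33, 'y': 15}}
After line 2 (inner x overwritten): d = {'inner': {'x': 150, 'y': 15}}

{'inner': {'x': 150, 'y': 15}}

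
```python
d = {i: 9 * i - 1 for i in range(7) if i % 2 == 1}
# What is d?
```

{1: 8, 3: 26, 5: 44}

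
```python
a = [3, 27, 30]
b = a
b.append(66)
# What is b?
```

After line 1: a = [3, 27, 30]
After line 2 (b = a is an alias, same object): a = [3, 27, 30], b = [3, 27, 30]
After line 3 (b.append mutates the shared list): a = [3, 27, 30, 66], b = [3, 27, 30, 66]

[3, 27, 30, 66]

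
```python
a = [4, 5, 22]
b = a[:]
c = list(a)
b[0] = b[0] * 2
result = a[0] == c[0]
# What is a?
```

After line 1: a = [4, 5, 22]
After line 2 (b = a[:], copy): a = [4, 5, 22], b = [4, 5, 22]
After line 3 (c = list(a) is a copy, new object): c = [4, 5, 22]
After line 4 (b[0] = 4 * 2 = 8; only b mutates (copy)): a = [4, 5, 22], b = [8, 5, 22], c = [4, 5, 22]
After line 5 (a[0] = 4, c[0] = 4; result = True)

[4, 5, 22]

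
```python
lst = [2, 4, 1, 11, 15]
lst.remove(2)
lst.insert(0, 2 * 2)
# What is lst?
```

After line 1: lst = [2, 4, 1, 11, 15]
After line 2 (remove first 2): lst = [4, 1, 11, 15]
After line 3 (insert 4 at index 0): lst = [4, 4, 1, 11, 15]

[4, 4, 1, 11, 15]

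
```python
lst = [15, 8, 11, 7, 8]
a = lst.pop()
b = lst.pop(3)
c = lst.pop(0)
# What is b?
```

After line 1: lst = [15, 8, 11, 7, 8]
After line 2 (pop() -> a = 8): lst = [15, 8, 11, 7]
After line 3 (pop(3) -> b = 7): lst = [15, 8, 11]
After line 4 (pop(0) -> c = 15): lst = [8, 11]

7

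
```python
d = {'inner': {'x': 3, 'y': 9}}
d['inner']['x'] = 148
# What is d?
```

After line 1: d = {'inner': {'x': 3, 'y': 9}}
After line 2 (inner x overwritten): d = {'inner': {'x': 148, 'y': 9}}

{'inner': {'x': 148, 'y': 9}}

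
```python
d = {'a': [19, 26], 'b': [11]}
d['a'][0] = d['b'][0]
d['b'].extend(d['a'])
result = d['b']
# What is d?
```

After line 1: d = {'a': [19, 26], 'b': [11]}
After line 2 (a[0] = b[0] = 11): d = {'a': [11, 26], 'b': [11]}
After line 3 (b.extend(a) appends [11, 26]): d = {'a': [11, 26], 'b': [11, 11, 26]}
After line 4: result = d['b'] = [11, 11, 26]

{'a': [11, 26], 'b': [11, 11, 26]}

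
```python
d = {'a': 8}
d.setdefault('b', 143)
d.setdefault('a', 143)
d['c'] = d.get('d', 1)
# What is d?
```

After line 1: d = {'a': 8}
After line 2 (setdefault adds 'b'=143): d = {'a': 8, 'b': 143}
After line 3 (setdefault 'a' no-op, already exists): d = {'a': 8, 'b': 143}
After line 4 (get('d', 1) returns default since 'd' not in d): d = {'a': 8, 'b': 143, 'c': 1}

{'a': 8, 'b': 143, 'c': 1}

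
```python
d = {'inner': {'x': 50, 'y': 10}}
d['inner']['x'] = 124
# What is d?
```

After line 1: d = {'inner': {'x': 50, 'y': 10}}
After line 2 (inner x overwritten): d = {'inner': {'x': 124, 'y': 10}}

{'inner': {'x': 124, 'y': 10}}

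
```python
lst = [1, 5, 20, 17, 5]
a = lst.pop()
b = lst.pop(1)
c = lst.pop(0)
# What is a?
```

After line 1: lst = [1, 5, 20, 17, 5]
After line 2 (pop() -> a = 5): lst = [1, 5, 20, 17]
After line 3 (pop(1) -> b = 5): lst = [1, 20, 17]
After line 4 (pop(0) -> c = 1): lst = [20, 17]

5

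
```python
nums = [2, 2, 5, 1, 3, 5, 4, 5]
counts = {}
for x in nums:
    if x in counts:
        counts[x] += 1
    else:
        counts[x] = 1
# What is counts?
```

Initial: counts = {}, nums = [2, 2, 5, 1, 3, 5, 4, 5]
See 2: counts = {2: 1}
See 2: counts = {2: 2}
See 5: counts = {2: 2, 5: 1}
See 1: counts = {2: 2, 5: 1, 1: 1}
See 3: counts = {2: 2, 5: 1, 1: 1, 3: 1}
See 5: counts = {2: 2, 5: 2, 1: 1, 3: 1}
See 4: counts = {2: 2, 5: 2, 1: 1, 3: 1, 4: 1}
See 5: counts = {2: 2, 5: 3, 1: 1, 3: 1, 4: 1}

{2: 2, 5: 3, 1: 1, 3: 1, 4: 1}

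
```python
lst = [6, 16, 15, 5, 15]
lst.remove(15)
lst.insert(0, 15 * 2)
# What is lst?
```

After line 1: lst = [6, 16, 15, 5, 15]
After line 2 (remove first 15): lst = [6, 16, 5, 15]
After line 3 (insert 30 at index 0): lst = [30, 6, 16, 5, 15]

[30, 6, 16, 5, 15]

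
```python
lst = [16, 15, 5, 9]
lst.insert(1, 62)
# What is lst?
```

[16, 62, 15, 5, 9]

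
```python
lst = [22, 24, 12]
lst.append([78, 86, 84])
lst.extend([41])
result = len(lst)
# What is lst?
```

After line 1: lst = [22, 24, 12]
After line 2 (append adds [78, 86, 84] as single element): lst = [22, 24, 12, [78, 86, 84]]
After line 3 (extend unpacks [41], adds 41): lst = [22, 24, 12, [78, 86, 84], 41]
After line 4: result = len(lst) = 5

[22, 24, 12, [78, 86, 84], 41]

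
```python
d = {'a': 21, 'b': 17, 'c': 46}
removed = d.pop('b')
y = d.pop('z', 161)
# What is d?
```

After line 1: d = {'a': 21, 'b': 17, 'c': 46}
After line 2 (pop 'b' returns 17): d = {'a': 21, 'c': 46}, removed = 17
After line 3 (pop 'z' missing, returns default 161): d = {'a': 21, 'c': 46}, y = 161

{'a': 21, 'c': 46}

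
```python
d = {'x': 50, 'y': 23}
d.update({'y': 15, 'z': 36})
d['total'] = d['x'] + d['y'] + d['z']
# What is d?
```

After line 1: d = {'x': 50, 'y': 23}
After line 2 (y overwritten, z added): d = {'x': 50, 'y': 15, 'z': 36}
After line 3 (total = 50 + 15 + 36 = 101): d = {'x': 50, 'y': 15, 'z': 36, 'total': 101}

{'x': 50, 'y': 15, 'z': 36, 'total': 101}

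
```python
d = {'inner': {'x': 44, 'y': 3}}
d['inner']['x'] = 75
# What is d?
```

After line 1: d = {'inner': {'x': 44, 'y': 3}}
After line 2 (inner x overwritten): d = {'inner': {'x': 75, 'y': 3}}

{'inner': {'x': 75, 'y': 3}}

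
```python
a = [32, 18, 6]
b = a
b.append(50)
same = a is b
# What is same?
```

After line 1: a = [32, 18, 6]
After line 2 (b = a is an alias, same object): a = [32, 18, 6], b = [32, 18, 6]
After line 3 (b.append mutates the shared list): a = [32, 18, 6, 50], b = [32, 18, 6, 50]
After line 4 (same = a is b; same object -> True): same = True

True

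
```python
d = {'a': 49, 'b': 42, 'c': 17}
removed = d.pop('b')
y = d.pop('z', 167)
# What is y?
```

After line 1: d = {'a': 49, 'b': 42, 'c': 17}
After line 2 (pop 'b' returns 42): d = {'a': 49, 'c': 17}, removed = 42
After line 3 (pop 'z' missing, returns default 167): d = {'a': 49, 'c': 17}, y = 167

167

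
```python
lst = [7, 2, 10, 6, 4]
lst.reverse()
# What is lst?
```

[4, 6, 10, 2, 7]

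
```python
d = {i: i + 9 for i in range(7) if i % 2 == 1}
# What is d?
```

{1: 10, 3: 12, 5: 14}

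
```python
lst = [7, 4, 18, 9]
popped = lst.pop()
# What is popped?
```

9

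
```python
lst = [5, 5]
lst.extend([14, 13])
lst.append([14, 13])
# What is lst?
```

After line 1: lst = [5, 5]
After line 2 (extend unpacks [14, 13]): lst = [5, 5, 14, 13]
After line 3 (append adds [14, 13] as single element): lst = [5, 5, 14, 13, [14, 13]]

[5, 5, 14, 13, [14, 13]]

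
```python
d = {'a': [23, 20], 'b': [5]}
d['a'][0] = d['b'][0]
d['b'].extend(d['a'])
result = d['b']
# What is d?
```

After line 1: d = {'a': [23, 20], 'b': [5]}
After line 2 (a[0] = b[0] = 5): d = {'a': [5, 20], 'b': [5]}
After line 3 (b.extend(a) appends [5, 20]): d = {'a': [5, 20], 'b': [5, 5, 20]}
After line 4: result = d['b'] = [5, 5, 20]

{'a': [5, 20], 'b': [5, 5, 20]}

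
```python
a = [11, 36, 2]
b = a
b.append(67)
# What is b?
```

After line 1: a = [11, 36, 2]
After line 2 (b = a is an alias, same object): a = [11, 36, 2], b = [11, 36, 2]
After line 3 (b.append mutates the shared list): a = [11, 36, 2, 67], b = [11, 36, 2, 67]

[11, 36, 2, 67]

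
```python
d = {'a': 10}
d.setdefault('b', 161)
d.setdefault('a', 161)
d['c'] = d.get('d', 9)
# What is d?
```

After line 1: d = {'a': 10}
After line 2 (setdefault adds 'b'=161): d = {'a': 10, 'b': 161}
After line 3 (setdefault 'a' no-op, already exists): d = {'a': 10, 'b': 161}
After line 4 (get('d', 9) returns default since 'd' not in d): d = {'a': 10, 'b': 161, 'c': 9}

{'a': 10, 'b': 161, 'c': 9}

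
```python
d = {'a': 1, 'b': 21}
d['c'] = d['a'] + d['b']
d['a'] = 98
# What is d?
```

After line 1: d = {'a': 1, 'b': 21}
After line 2 (d['c'] = 1 + 21): d = {'a': 1, 'b': 21, 'c': 22}
After line 3: d = {'a': 98, 'b': 21, 'c': 22}

{'a': 98, 'b': 21, 'c': 22}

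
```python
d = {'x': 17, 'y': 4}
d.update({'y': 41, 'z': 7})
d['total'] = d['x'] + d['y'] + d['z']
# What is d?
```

After line 1: d = {'x': 17, 'y': 4}
After line 2 (y overwritten, z added): d = {'x': 17, 'y': 41, 'z': 7}
After line 3 (total = 17 + 41 + 7 = 65): d = {'x': 17, 'y': 41, 'z': 7, 'total': 65}

{'x': 17, 'y': 41, 'z': 7, 'total': 65}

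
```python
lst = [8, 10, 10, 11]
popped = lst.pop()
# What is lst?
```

[8, 10, 10]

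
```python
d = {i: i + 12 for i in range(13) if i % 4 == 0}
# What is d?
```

{0: 12, 4: 16, 8: 20, 12: 24}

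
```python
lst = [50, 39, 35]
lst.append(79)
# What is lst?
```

[50, 39, 35, 79]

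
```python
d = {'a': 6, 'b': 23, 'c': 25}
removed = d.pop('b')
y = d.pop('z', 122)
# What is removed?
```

After line 1: d = {'a': 6, 'b': 23, 'c': 25}
After line 2 (pop 'b' returns 23): d = {'a': 6, 'c': 25}, removed = 23
After line 3 (pop 'z' missing, returns default 122): d = {'a': 6, 'c': 25}, y = 122

23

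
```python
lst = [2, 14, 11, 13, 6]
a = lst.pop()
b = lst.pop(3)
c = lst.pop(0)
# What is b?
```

After line 1: lst = [2, 14, 11, 13, 6]
After line 2 (pop() -> a = 6): lst = [2, 14, 11, 13]
After line 3 (pop(3) -> b = 13): lst = [2, 14, 11]
After line 4 (pop(0) -> c = 2): lst = [14, 11]

13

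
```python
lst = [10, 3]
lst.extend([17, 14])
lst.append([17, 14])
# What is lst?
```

After line 1: lst = [10, 3]
After line 2 (extend unpacks [17, 14]): lst = [10, 3, 17, 14]
After line 3 (append adds [17, 14] as single element): lst = [10, 3, 17, 14, [17, 14]]

[10, 3, 17, 14, [17, 14]]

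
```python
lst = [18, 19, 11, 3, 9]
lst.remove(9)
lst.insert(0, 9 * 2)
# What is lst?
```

After line 1: lst = [18, 19, 11, 3, 9]
After line 2 (remove first 9): lst = [18, 19, 11, 3]
After line 3 (insert 18 at index 0): lst = [18, 18, 19, 11, 3]

[18, 18, 19, 11, 3]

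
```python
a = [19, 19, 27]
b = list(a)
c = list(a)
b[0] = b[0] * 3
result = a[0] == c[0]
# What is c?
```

After line 1: a = [19, 19, 27]
After line 2 (b = list(a), copy): a = [19, 19, 27], b = [19, 19, 27]
After line 3 (c = list(a) is a copy, new object): c = [19, 19, 27]
After line 4 (b[0] = 19 * 3 = 57; only b mutates (copy)): a = [19, 19, 27], b = [57, 19, 27], c = [19, 19, 27]
After line 5 (a[0] = 19, c[0] = 19; result = True)

[19, 19, 27]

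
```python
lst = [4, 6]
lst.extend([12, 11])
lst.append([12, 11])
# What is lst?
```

After line 1: lst = [4, 6]
After line 2 (extend unpacks [12, 11]): lst = [4, 6, 12, 11]
After line 3 (append adds [12, 11] as single element): lst = [4, 6, 12, 11, [12, 11]]

[4, 6, 12, 11, [12, 11]]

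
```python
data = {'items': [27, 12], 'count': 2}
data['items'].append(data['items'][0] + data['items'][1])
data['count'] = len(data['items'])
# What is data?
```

After line 1: data = {'items': [27, 12], 'count': 2}
After line 2 (append 27 + 12 = 39): data = {'items': [27, 12, 39], 'count': 2}
After line 3 (count = len(items) = 3): data = {'items': [27, 12, 39], 'count': 3}

{'items': [27, 12, 39], 'count': 3}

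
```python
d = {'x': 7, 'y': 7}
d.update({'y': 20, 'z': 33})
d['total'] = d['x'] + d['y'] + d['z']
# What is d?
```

After line 1: d = {'x': 7, 'y': 7}
After line 2 (y overwritten, z added): d = {'x': 7, 'y': 20, 'z': 33}
After line 3 (total = 7 + 20 + 33 = 60): d = {'x': 7, 'y': 20, 'z': 33, 'total': 60}

{'x': 7, 'y': 20, 'z': 33, 'total': 60}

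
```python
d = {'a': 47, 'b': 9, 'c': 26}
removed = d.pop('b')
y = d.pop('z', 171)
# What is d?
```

After line 1: d = {'a': 47, 'b': 9, 'c': 26}
After line 2 (pop 'b' returns 9): d = {'a': 47, 'c': 26}, removed = 9
After line 3 (pop 'z' missing, returns default 171): d = {'a': 47, 'c': 26}, y = 171

{'a': 47, 'c': 26}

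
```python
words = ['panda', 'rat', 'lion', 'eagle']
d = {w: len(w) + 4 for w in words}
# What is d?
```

{'panda': 9, 'rat': 7, 'lion': 8, 'eagle': 9}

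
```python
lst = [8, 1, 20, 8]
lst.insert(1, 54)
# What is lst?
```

[8, 54, 1, 20, 8]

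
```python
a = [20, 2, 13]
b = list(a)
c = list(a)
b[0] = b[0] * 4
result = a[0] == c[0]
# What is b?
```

After line 1: a = [20, 2, 13]
After line 2 (b = list(a), copy): a = [20, 2, 13], b = [20, 2, 13]
After line 3 (c = list(a) is a copy, new object): c = [20, 2, 13]
After line 4 (b[0] = 20 * 4 = 80; only b mutates (copy)): a = [20, 2, 13], b = [80, 2, 13], c = [20, 2, 13]
After line 5 (a[0] = 20, c[0] = 20; result = True)

[80, 2, 13]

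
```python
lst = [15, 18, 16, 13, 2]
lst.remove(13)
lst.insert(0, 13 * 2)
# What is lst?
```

After line 1: lst = [15, 18, 16, 13, 2]
After line 2 (remove first 13): lst = [15, 18, 16, 2]
After line 3 (insert 26 at index 0): lst = [26, 15, 18, 16, 2]

[26, 15, 18, 16, 2]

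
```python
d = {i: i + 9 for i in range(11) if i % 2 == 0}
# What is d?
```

{0: 9, 2: 11, 4: 13, 6: 15, 8: 17, 10: 19}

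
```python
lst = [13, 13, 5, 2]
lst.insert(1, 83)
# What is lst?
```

[13, 83, 13, 5, 2]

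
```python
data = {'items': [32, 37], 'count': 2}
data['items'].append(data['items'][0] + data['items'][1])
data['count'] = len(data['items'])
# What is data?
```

After line 1: data = {'items': [32, 37], 'count': 2}
After line 2 (append 32 + 37 = 69): data = {'items': [32, 37, 69], 'count': 2}
After line 3 (count = len(items) = 3): data = {'items': [32, 37, 69], 'count': 3}

{'items': [32, 37, 69], 'count': 3}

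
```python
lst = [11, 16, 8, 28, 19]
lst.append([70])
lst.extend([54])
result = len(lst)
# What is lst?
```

After line 1: lst = [11, 16, 8, 28, 19]
After line 2 (append adds [70] as single element): lst = [11, 16, 8, 28, 19, [70]]
After line 3 (extend unpacks [54], adds 54): lst = [11, 16, 8, 28, 19, [70], 54]
After line 4: result = len(lst) = 7

[11, 16, 8, 28, 19, [70], 54]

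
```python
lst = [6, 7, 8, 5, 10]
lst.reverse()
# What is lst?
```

[10, 5, 8, 7, 6]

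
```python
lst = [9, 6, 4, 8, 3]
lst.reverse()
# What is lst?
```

[3, 8, 4, 6, 9]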